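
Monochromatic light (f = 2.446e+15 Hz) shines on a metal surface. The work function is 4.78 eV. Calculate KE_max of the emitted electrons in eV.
5.3358 eV

Using Einstein's photoelectric equation: KE_max = hf - φ

First, calculate the photon energy:
E_photon = hf = (6.626×10⁻³⁴ J·s)(2.446e+15 Hz)
E_photon = 10.1158 eV

Then, the maximum kinetic energy:
KE_max = E_photon - φ = 10.1158 eV - 4.78 eV = 5.3358 eV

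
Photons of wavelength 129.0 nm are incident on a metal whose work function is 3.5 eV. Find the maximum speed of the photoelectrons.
1.4662e+06 m/s

First, find the maximum kinetic energy:
E_photon = hc/λ = 9.6112 eV
KE_max = E_photon - φ = 9.6112 - 3.5 = 6.1112 eV

Convert to Joules: KE_max = 6.1112 × 1.602×10⁻¹⁹ J = 9.7912e-19 J

Then use KE = ½mv² to find velocity:
v = √(2·KE/m) = √(2 × 9.7912e-19 J / 9.109e-31 kg)
v = 1.4662e+06 m/s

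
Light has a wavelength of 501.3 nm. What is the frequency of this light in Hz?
5.9803e+14 Hz

Using the wave equation: c = fλ

Solving for frequency:
f = c/λ = (3×10⁸ m/s) / (501.3×10⁻⁹ m)
f = 5.9803e+14 Hz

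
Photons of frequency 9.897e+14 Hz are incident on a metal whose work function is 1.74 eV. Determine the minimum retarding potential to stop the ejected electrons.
2.3531 V

The stopping potential V_s satisfies: eV_s = KE_max

First, find KE_max using Einstein's equation:
E_photon = hf = (6.626×10⁻³⁴ J·s)(9.897e+14 Hz) = 4.0931 eV
KE_max = E_photon - φ = 4.0931 - 1.74 = 2.3531 eV

Since eV_s = KE_max:
V_s = KE_max/e = 2.3531 V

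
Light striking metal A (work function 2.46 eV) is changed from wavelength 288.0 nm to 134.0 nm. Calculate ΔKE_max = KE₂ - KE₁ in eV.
4.9475 eV

Using Einstein's equation: KE_max = hc/λ - φ

For λ₁ = 288.0 nm:
KE₁ = hc/λ₁ - φ = 4.3050 - 2.46 = 1.8450 eV

For λ₂ = 134.0 nm:
KE₂ = hc/λ₂ - φ = 9.2526 - 2.46 = 6.7926 eV

Change in KE:
ΔKE = KE₂ - KE₁ = 6.7926 - 1.8450 = 4.9475 eV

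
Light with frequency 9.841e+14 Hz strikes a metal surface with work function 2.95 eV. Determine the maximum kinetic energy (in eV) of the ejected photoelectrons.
1.1199 eV

Using Einstein's photoelectric equation: KE_max = hf - φ

First, calculate the photon energy:
E_photon = hf = (6.626×10⁻³⁴ J·s)(9.841e+14 Hz)
E_photon = 4.0699 eV

Then, the maximum kinetic energy:
KE_max = E_photon - φ = 4.0699 eV - 2.95 eV = 1.1199 eV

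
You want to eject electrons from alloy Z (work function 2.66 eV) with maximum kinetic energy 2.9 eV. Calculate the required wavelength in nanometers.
222.99 nm

From Einstein's equation: KE_max = hc/λ - φ

Rearranging for λ:
hc/λ = KE_max + φ
λ = hc/(KE_max + φ)

Required photon energy:
E_photon = KE_max + φ = 2.9 + 2.66 = 5.56 eV

Required wavelength:
λ = hc/E_photon = (6.626×10⁻³⁴)(3×10⁸) / (5.56 × 1.602×10⁻¹⁹)
λ = 222.99 nm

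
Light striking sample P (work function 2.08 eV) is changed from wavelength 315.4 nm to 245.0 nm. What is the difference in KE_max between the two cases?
1.1296 eV

Using Einstein's equation: KE_max = hc/λ - φ

For λ₁ = 315.4 nm:
KE₁ = hc/λ₁ - φ = 3.9310 - 2.08 = 1.8510 eV

For λ₂ = 245.0 nm:
KE₂ = hc/λ₂ - φ = 5.0606 - 2.08 = 2.9806 eV

Change in KE:
ΔKE = KE₂ - KE₁ = 2.9806 - 1.8510 = 1.1296 eV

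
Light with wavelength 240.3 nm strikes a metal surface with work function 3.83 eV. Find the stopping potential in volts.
1.3296 V

The stopping potential V_s satisfies: eV_s = KE_max

First, find KE_max using Einstein's equation:
E_photon = hc/λ = 5.1596 eV
KE_max = E_photon - φ = 5.1596 - 3.83 = 1.3296 eV

Since eV_s = KE_max:
V_s = KE_max/e = 1.3296 V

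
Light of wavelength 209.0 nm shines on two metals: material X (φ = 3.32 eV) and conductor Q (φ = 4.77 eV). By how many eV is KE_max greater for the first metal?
1.4500 eV

Using KE_max = hc/λ - φ for each metal:

Photon energy: E = hc/λ = 5.9323 eV

For material X (φ₁ = 3.32 eV):
KE₁ = E - φ₁ = 5.9323 - 3.32 = 2.6123 eV

For conductor Q (φ₂ = 4.77 eV):
KE₂ = E - φ₂ = 5.9323 - 4.77 = 1.1623 eV

Difference:
ΔKE = KE₁ - KE₂ = 2.6123 - 1.1623 = 1.4500 eV

Note: The difference equals the difference in work functions: 4.77 - 3.32 = 1.45 eV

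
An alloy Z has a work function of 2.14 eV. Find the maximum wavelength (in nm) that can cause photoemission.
579.37 nm

The threshold wavelength is when the photon energy equals the work function:
hc/λ₀ = φ

Solving for λ₀:
λ₀ = hc/φ = (6.626×10⁻³⁴ J·s)(3×10⁸ m/s) / (2.14 eV × 1.602×10⁻¹⁹ J/eV)
λ₀ = 579.37 nm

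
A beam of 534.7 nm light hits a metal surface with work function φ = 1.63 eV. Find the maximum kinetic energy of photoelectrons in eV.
0.6888 eV

Using Einstein's photoelectric equation: KE_max = hf - φ = hc/λ - φ

First, calculate the photon energy:
E_photon = hc/λ = (6.626×10⁻³⁴ J·s)(3×10⁸ m/s) / (534.7×10⁻⁹ m)
E_photon = 2.3188 eV

Then, the maximum kinetic energy:
KE_max = E_photon - φ = 2.3188 eV - 1.63 eV = 0.6888 eV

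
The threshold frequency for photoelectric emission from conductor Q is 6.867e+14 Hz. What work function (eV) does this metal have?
2.84 eV

At the threshold frequency, photon energy equals work function:
φ = hf₀

Calculating:
φ = (6.626×10⁻³⁴ J·s)(6.867e+14 Hz)
φ = 2.84 eV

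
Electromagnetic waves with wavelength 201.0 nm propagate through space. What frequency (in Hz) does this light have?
1.4915e+15 Hz

Using the wave equation: c = fλ

Solving for frequency:
f = c/λ = (3×10⁸ m/s) / (201.0×10⁻⁹ m)
f = 1.4915e+15 Hz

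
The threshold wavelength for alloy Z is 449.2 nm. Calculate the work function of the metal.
2.76 eV

At the threshold wavelength, photon energy equals work function:
φ = hc/λ₀

Calculating:
φ = (6.626×10⁻³⁴ J·s)(3×10⁸ m/s) / (449.2×10⁻⁹ m)
φ = 2.76 eV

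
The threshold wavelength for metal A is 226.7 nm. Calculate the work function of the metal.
5.47 eV

At the threshold wavelength, photon energy equals work function:
φ = hc/λ₀

Calculating:
φ = (6.626×10⁻³⁴ J·s)(3×10⁸ m/s) / (226.7×10⁻⁹ m)
φ = 5.47 eV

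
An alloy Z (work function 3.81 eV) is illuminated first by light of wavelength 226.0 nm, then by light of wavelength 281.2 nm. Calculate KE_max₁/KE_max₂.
2.7975

Using Einstein's equation: KE_max = hc/λ - φ

For λ₁ = 226.0 nm:
E₁ = hc/λ₁ = 5.4860 eV
KE₁ = E₁ - φ = 5.4860 - 3.81 = 1.6760 eV

For λ₂ = 281.2 nm:
E₂ = hc/λ₂ = 4.4091 eV
KE₂ = E₂ - φ = 4.4091 - 3.81 = 0.5991 eV

Ratio: KE₁/KE₂ = 1.6760/0.5991 = 2.7975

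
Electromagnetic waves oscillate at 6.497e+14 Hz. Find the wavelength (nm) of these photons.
461.43 nm

Using the wave equation: c = fλ

Solving for wavelength:
λ = c/f = (3×10⁸ m/s) / (6.497e+14 Hz)
λ = 461.43 nm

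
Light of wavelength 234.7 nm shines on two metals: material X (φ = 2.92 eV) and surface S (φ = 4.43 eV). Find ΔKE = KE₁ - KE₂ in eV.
1.5100 eV

Using KE_max = hc/λ - φ for each metal:

Photon energy: E = hc/λ = 5.2827 eV

For material X (φ₁ = 2.92 eV):
KE₁ = E - φ₁ = 5.2827 - 2.92 = 2.3627 eV

For surface S (φ₂ = 4.43 eV):
KE₂ = E - φ₂ = 5.2827 - 4.43 = 0.8527 eV

Difference:
ΔKE = KE₁ - KE₂ = 2.3627 - 0.8527 = 1.5100 eV

Note: The difference equals the difference in work functions: 4.43 - 2.92 = 1.51 eV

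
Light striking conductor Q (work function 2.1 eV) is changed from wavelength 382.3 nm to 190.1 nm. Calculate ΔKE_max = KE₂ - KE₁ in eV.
3.2789 eV

Using Einstein's equation: KE_max = hc/λ - φ

For λ₁ = 382.3 nm:
KE₁ = hc/λ₁ - φ = 3.2431 - 2.1 = 1.1431 eV

For λ₂ = 190.1 nm:
KE₂ = hc/λ₂ - φ = 6.5221 - 2.1 = 4.4221 eV

Change in KE:
ΔKE = KE₂ - KE₁ = 4.4221 - 1.1431 = 3.2789 eV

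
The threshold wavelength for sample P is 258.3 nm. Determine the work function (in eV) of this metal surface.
4.80 eV

At the threshold wavelength, photon energy equals work function:
φ = hc/λ₀

Calculating:
φ = (6.626×10⁻³⁴ J·s)(3×10⁸ m/s) / (258.3×10⁻⁹ m)
φ = 4.80 eV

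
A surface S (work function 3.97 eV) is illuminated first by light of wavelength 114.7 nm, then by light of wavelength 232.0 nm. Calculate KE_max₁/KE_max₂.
4.9772

Using Einstein's equation: KE_max = hc/λ - φ

For λ₁ = 114.7 nm:
E₁ = hc/λ₁ = 10.8094 eV
KE₁ = E₁ - φ = 10.8094 - 3.97 = 6.8394 eV

For λ₂ = 232.0 nm:
E₂ = hc/λ₂ = 5.3441 eV
KE₂ = E₂ - φ = 5.3441 - 3.97 = 1.3741 eV

Ratio: KE₁/KE₂ = 6.8394/1.3741 = 4.9772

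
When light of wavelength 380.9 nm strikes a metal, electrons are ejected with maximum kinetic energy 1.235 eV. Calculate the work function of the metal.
2.02 eV

From Einstein's photoelectric equation: KE_max = hf - φ = hc/λ - φ

Rearranging for φ:
φ = hc/λ - KE_max

Calculate photon energy:
E_photon = hc/λ = 3.2550 eV

Therefore:
φ = 3.2550 - 1.235 = 2.02 eV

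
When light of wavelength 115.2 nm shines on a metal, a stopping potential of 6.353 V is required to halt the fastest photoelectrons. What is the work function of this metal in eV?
4.41 eV

The stopping potential gives the maximum kinetic energy: KE_max = eV_s = 6.353 eV

From Einstein's photoelectric equation: KE_max = hc/λ - φ
Rearranging: φ = hc/λ - KE_max

Calculate photon energy:
E_photon = hc/λ = (6.626×10⁻³⁴ J·s)(3×10⁸ m/s) / (115.2×10⁻⁹ m) = 10.7625 eV

Therefore:
φ = 10.7625 - 6.353 = 4.41 eV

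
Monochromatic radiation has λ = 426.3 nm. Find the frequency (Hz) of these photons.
7.0324e+14 Hz

Using the wave equation: c = fλ

Solving for frequency:
f = c/λ = (3×10⁸ m/s) / (426.3×10⁻⁹ m)
f = 7.0324e+14 Hz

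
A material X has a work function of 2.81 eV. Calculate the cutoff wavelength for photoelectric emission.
441.22 nm

The threshold wavelength is when the photon energy equals the work function:
hc/λ₀ = φ

Solving for λ₀:
λ₀ = hc/φ = (6.626×10⁻³⁴ J·s)(3×10⁸ m/s) / (2.81 eV × 1.602×10⁻¹⁹ J/eV)
λ₀ = 441.22 nm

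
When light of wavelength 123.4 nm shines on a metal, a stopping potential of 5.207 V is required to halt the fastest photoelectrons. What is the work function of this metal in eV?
4.84 eV

The stopping potential gives the maximum kinetic energy: KE_max = eV_s = 5.207 eV

From Einstein's photoelectric equation: KE_max = hc/λ - φ
Rearranging: φ = hc/λ - KE_max

Calculate photon energy:
E_photon = hc/λ = (6.626×10⁻³⁴ J·s)(3×10⁸ m/s) / (123.4×10⁻⁹ m) = 10.0473 eV

Therefore:
φ = 10.0473 - 5.207 = 4.84 eV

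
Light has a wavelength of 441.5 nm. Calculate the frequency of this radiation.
6.7903e+14 Hz

Using the wave equation: c = fλ

Solving for frequency:
f = c/λ = (3×10⁸ m/s) / (441.5×10⁻⁹ m)
f = 6.7903e+14 Hz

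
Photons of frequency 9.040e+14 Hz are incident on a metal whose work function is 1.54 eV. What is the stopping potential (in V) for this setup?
2.1986 V

The stopping potential V_s satisfies: eV_s = KE_max

First, find KE_max using Einstein's equation:
E_photon = hf = (6.626×10⁻³⁴ J·s)(9.040e+14 Hz) = 3.7386 eV
KE_max = E_photon - φ = 3.7386 - 1.54 = 2.1986 eV

Since eV_s = KE_max:
V_s = KE_max/e = 2.1986 V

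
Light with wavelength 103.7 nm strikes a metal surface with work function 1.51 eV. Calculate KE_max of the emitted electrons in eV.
10.4460 eV

Using Einstein's photoelectric equation: KE_max = hf - φ = hc/λ - φ

First, calculate the photon energy:
E_photon = hc/λ = (6.626×10⁻³⁴ J·s)(3×10⁸ m/s) / (103.7×10⁻⁹ m)
E_photon = 11.9560 eV

Then, the maximum kinetic energy:
KE_max = E_photon - φ = 11.9560 eV - 1.51 eV = 10.4460 eV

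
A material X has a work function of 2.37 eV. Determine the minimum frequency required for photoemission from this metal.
5.7306e+14 Hz

The threshold frequency is when the photon energy equals the work function:
hf₀ = φ

Solving for f₀:
f₀ = φ/h = (2.37 eV × 1.602×10⁻¹⁹ J/eV) / (6.626×10⁻³⁴ J·s)
f₀ = 5.7306e+14 Hz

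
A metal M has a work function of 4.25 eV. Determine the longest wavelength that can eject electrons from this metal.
291.73 nm

The threshold wavelength is when the photon energy equals the work function:
hc/λ₀ = φ

Solving for λ₀:
λ₀ = hc/φ = (6.626×10⁻³⁴ J·s)(3×10⁸ m/s) / (4.25 eV × 1.602×10⁻¹⁹ J/eV)
λ₀ = 291.73 nm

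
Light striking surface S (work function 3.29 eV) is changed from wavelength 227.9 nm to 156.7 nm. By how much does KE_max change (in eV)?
2.4719 eV

Using Einstein's equation: KE_max = hc/λ - φ

For λ₁ = 227.9 nm:
KE₁ = hc/λ₁ - φ = 5.4403 - 3.29 = 2.1503 eV

For λ₂ = 156.7 nm:
KE₂ = hc/λ₂ - φ = 7.9122 - 3.29 = 4.6222 eV

Change in KE:
ΔKE = KE₂ - KE₁ = 4.6222 - 2.1503 = 2.4719 eV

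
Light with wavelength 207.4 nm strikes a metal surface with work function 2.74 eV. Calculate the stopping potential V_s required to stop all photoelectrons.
3.2380 V

The stopping potential V_s satisfies: eV_s = KE_max

First, find KE_max using Einstein's equation:
E_photon = hc/λ = 5.9780 eV
KE_max = E_photon - φ = 5.9780 - 2.74 = 3.2380 eV

Since eV_s = KE_max:
V_s = KE_max/e = 3.2380 V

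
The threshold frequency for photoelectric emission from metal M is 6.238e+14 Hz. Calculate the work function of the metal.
2.58 eV

At the threshold frequency, photon energy equals work function:
φ = hf₀

Calculating:
φ = (6.626×10⁻³⁴ J·s)(6.238e+14 Hz)
φ = 2.58 eV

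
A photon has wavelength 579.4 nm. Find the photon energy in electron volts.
2.1399 eV

Using E = hf = hc/λ:

E = hc/λ = (6.626×10⁻³⁴ J·s)(3×10⁸ m/s) / (579.4×10⁻⁹ m)
E = 2.1399 eV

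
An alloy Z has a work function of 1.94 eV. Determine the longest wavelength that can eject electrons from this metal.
639.09 nm

The threshold wavelength is when the photon energy equals the work function:
hc/λ₀ = φ

Solving for λ₀:
λ₀ = hc/φ = (6.626×10⁻³⁴ J·s)(3×10⁸ m/s) / (1.94 eV × 1.602×10⁻¹⁹ J/eV)
λ₀ = 639.09 nm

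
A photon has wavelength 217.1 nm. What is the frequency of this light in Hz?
1.3809e+15 Hz

Using the wave equation: c = fλ

Solving for frequency:
f = c/λ = (3×10⁸ m/s) / (217.1×10⁻⁹ m)
f = 1.3809e+15 Hz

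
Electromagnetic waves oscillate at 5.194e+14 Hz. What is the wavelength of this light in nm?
577.19 nm

Using the wave equation: c = fλ

Solving for wavelength:
λ = c/f = (3×10⁸ m/s) / (5.194e+14 Hz)
λ = 577.19 nm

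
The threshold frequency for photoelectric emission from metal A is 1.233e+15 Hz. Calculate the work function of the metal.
5.10 eV

At the threshold frequency, photon energy equals work function:
φ = hf₀

Calculating:
φ = (6.626×10⁻³⁴ J·s)(1.233e+15 Hz)
φ = 5.10 eV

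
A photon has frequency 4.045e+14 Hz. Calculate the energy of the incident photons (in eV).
1.6729 eV

Using E = hf:

E = hf = (6.626×10⁻³⁴ J·s)(4.045e+14 Hz)
E = 1.6729 eV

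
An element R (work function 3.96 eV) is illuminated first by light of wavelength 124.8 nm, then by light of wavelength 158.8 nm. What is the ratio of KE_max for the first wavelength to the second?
1.5528

Using Einstein's equation: KE_max = hc/λ - φ

For λ₁ = 124.8 nm:
E₁ = hc/λ₁ = 9.9346 eV
KE₁ = E₁ - φ = 9.9346 - 3.96 = 5.9746 eV

For λ₂ = 158.8 nm:
E₂ = hc/λ₂ = 7.8076 eV
KE₂ = E₂ - φ = 7.8076 - 3.96 = 3.8476 eV

Ratio: KE₁/KE₂ = 5.9746/3.8476 = 1.5528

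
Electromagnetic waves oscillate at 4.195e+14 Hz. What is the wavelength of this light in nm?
714.64 nm

Using the wave equation: c = fλ

Solving for wavelength:
λ = c/f = (3×10⁸ m/s) / (4.195e+14 Hz)
λ = 714.64 nm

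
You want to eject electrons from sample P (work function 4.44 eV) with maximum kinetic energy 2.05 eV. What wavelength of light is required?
191.04 nm

From Einstein's equation: KE_max = hc/λ - φ

Rearranging for λ:
hc/λ = KE_max + φ
λ = hc/(KE_max + φ)

Required photon energy:
E_photon = KE_max + φ = 2.05 + 4.44 = 6.49 eV

Required wavelength:
λ = hc/E_photon = (6.626×10⁻³⁴)(3×10⁸) / (6.49 × 1.602×10⁻¹⁹)
λ = 191.04 nm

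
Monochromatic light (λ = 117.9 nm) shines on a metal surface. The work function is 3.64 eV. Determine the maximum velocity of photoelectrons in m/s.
1.5552e+06 m/s

First, find the maximum kinetic energy:
E_photon = hc/λ = 10.5160 eV
KE_max = E_photon - φ = 10.5160 - 3.64 = 6.8760 eV

Convert to Joules: KE_max = 6.8760 × 1.602×10⁻¹⁹ J = 1.1017e-18 J

Then use KE = ½mv² to find velocity:
v = √(2·KE/m) = √(2 × 1.1017e-18 J / 9.109e-31 kg)
v = 1.5552e+06 m/s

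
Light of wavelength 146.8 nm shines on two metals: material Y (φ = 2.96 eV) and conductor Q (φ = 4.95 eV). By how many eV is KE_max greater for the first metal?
1.9900 eV

Using KE_max = hc/λ - φ for each metal:

Photon energy: E = hc/λ = 8.4458 eV

For material Y (φ₁ = 2.96 eV):
KE₁ = E - φ₁ = 8.4458 - 2.96 = 5.4858 eV

For conductor Q (φ₂ = 4.95 eV):
KE₂ = E - φ₂ = 8.4458 - 4.95 = 3.4958 eV

Difference:
ΔKE = KE₁ - KE₂ = 5.4858 - 3.4958 = 1.9900 eV

Note: The difference equals the difference in work functions: 4.95 - 2.96 = 1.99 eV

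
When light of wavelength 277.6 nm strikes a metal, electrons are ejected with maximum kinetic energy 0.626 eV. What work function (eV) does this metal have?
3.84 eV

From Einstein's photoelectric equation: KE_max = hf - φ = hc/λ - φ

Rearranging for φ:
φ = hc/λ - KE_max

Calculate photon energy:
E_photon = hc/λ = 4.4663 eV

Therefore:
φ = 4.4663 - 0.626 = 3.84 eV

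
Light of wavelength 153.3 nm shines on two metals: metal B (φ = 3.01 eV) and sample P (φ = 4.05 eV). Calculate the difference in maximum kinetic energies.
1.0400 eV

Using KE_max = hc/λ - φ for each metal:

Photon energy: E = hc/λ = 8.0877 eV

For metal B (φ₁ = 3.01 eV):
KE₁ = E - φ₁ = 8.0877 - 3.01 = 5.0777 eV

For sample P (φ₂ = 4.05 eV):
KE₂ = E - φ₂ = 8.0877 - 4.05 = 4.0377 eV

Difference:
ΔKE = KE₁ - KE₂ = 5.0777 - 4.0377 = 1.0400 eV

Note: The difference equals the difference in work functions: 4.05 - 3.01 = 1.04 eV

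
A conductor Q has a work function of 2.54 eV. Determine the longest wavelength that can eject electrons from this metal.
488.13 nm

The threshold wavelength is when the photon energy equals the work function:
hc/λ₀ = φ

Solving for λ₀:
λ₀ = hc/φ = (6.626×10⁻³⁴ J·s)(3×10⁸ m/s) / (2.54 eV × 1.602×10⁻¹⁹ J/eV)
λ₀ = 488.13 nm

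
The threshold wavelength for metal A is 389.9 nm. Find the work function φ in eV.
3.18 eV

At the threshold wavelength, photon energy equals work function:
φ = hc/λ₀

Calculating:
φ = (6.626×10⁻³⁴ J·s)(3×10⁸ m/s) / (389.9×10⁻⁹ m)
φ = 3.18 eV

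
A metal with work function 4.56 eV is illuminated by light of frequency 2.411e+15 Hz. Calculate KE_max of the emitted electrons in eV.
5.4111 eV

Using Einstein's photoelectric equation: KE_max = hf - φ

First, calculate the photon energy:
E_photon = hf = (6.626×10⁻³⁴ J·s)(2.411e+15 Hz)
E_photon = 9.9711 eV

Then, the maximum kinetic energy:
KE_max = E_photon - φ = 9.9711 eV - 4.56 eV = 5.4111 eV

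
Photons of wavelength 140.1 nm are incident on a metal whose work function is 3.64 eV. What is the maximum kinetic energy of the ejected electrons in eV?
5.2097 eV

Using Einstein's photoelectric equation: KE_max = hf - φ = hc/λ - φ

First, calculate the photon energy:
E_photon = hc/λ = (6.626×10⁻³⁴ J·s)(3×10⁸ m/s) / (140.1×10⁻⁹ m)
E_photon = 8.8497 eV

Then, the maximum kinetic energy:
KE_max = E_photon - φ = 8.8497 eV - 3.64 eV = 5.2097 eV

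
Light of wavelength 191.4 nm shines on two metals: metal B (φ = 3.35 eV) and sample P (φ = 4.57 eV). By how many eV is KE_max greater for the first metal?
1.2200 eV

Using KE_max = hc/λ - φ for each metal:

Photon energy: E = hc/λ = 6.4778 eV

For metal B (φ₁ = 3.35 eV):
KE₁ = E - φ₁ = 6.4778 - 3.35 = 3.1278 eV

For sample P (φ₂ = 4.57 eV):
KE₂ = E - φ₂ = 6.4778 - 4.57 = 1.9078 eV

Difference:
ΔKE = KE₁ - KE₂ = 3.1278 - 1.9078 = 1.2200 eV

Note: The difference equals the difference in work functions: 4.57 - 3.35 = 1.22 eV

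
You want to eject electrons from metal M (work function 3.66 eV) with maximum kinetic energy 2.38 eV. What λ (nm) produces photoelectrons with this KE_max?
205.27 nm

From Einstein's equation: KE_max = hc/λ - φ

Rearranging for λ:
hc/λ = KE_max + φ
λ = hc/(KE_max + φ)

Required photon energy:
E_photon = KE_max + φ = 2.38 + 3.66 = 6.04 eV

Required wavelength:
λ = hc/E_photon = (6.626×10⁻³⁴)(3×10⁸) / (6.04 × 1.602×10⁻¹⁹)
λ = 205.27 nm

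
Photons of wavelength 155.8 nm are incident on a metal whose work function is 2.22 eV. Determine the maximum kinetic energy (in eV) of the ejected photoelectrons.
5.7379 eV

Using Einstein's photoelectric equation: KE_max = hf - φ = hc/λ - φ

First, calculate the photon energy:
E_photon = hc/λ = (6.626×10⁻³⁴ J·s)(3×10⁸ m/s) / (155.8×10⁻⁹ m)
E_photon = 7.9579 eV

Then, the maximum kinetic energy:
KE_max = E_photon - φ = 7.9579 eV - 2.22 eV = 5.7379 eV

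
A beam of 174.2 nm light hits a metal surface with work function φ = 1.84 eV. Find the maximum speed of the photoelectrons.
1.3625e+06 m/s

First, find the maximum kinetic energy:
E_photon = hc/λ = 7.1173 eV
KE_max = E_photon - φ = 7.1173 - 1.84 = 5.2773 eV

Convert to Joules: KE_max = 5.2773 × 1.602×10⁻¹⁹ J = 8.4552e-19 J

Then use KE = ½mv² to find velocity:
v = √(2·KE/m) = √(2 × 8.4552e-19 J / 9.109e-31 kg)
v = 1.3625e+06 m/s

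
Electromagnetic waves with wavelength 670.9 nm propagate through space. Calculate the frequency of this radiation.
4.4685e+14 Hz

Using the wave equation: c = fλ

Solving for frequency:
f = c/λ = (3×10⁸ m/s) / (670.9×10⁻⁹ m)
f = 4.4685e+14 Hz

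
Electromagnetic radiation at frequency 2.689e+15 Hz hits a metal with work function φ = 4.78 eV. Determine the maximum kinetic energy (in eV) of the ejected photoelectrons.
6.3408 eV

Using Einstein's photoelectric equation: KE_max = hf - φ

First, calculate the photon energy:
E_photon = hf = (6.626×10⁻³⁴ J·s)(2.689e+15 Hz)
E_photon = 11.1208 eV

Then, the maximum kinetic energy:
KE_max = E_photon - φ = 11.1208 eV - 4.78 eV = 6.3408 eV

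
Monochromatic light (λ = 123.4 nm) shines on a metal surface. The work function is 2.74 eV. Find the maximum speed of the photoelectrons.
1.6033e+06 m/s

First, find the maximum kinetic energy:
E_photon = hc/λ = 10.0473 eV
KE_max = E_photon - φ = 10.0473 - 2.74 = 7.3073 eV

Convert to Joules: KE_max = 7.3073 × 1.602×10⁻¹⁹ J = 1.1708e-18 J

Then use KE = ½mv² to find velocity:
v = √(2·KE/m) = √(2 × 1.1708e-18 J / 9.109e-31 kg)
v = 1.6033e+06 m/s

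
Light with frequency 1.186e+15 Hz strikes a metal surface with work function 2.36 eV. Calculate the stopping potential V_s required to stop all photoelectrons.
2.5449 V

The stopping potential V_s satisfies: eV_s = KE_max

First, find KE_max using Einstein's equation:
E_photon = hf = (6.626×10⁻³⁴ J·s)(1.186e+15 Hz) = 4.9049 eV
KE_max = E_photon - φ = 4.9049 - 2.36 = 2.5449 eV

Since eV_s = KE_max:
V_s = KE_max/e = 2.5449 V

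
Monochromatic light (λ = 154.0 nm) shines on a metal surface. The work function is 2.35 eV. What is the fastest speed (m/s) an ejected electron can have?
1.4161e+06 m/s

First, find the maximum kinetic energy:
E_photon = hc/λ = 8.0509 eV
KE_max = E_photon - φ = 8.0509 - 2.35 = 5.7009 eV

Convert to Joules: KE_max = 5.7009 × 1.602×10⁻¹⁹ J = 9.1339e-19 J

Then use KE = ½mv² to find velocity:
v = √(2·KE/m) = √(2 × 9.1339e-19 J / 9.109e-31 kg)
v = 1.4161e+06 m/s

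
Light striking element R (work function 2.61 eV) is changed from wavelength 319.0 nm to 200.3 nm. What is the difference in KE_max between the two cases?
2.3033 eV

Using Einstein's equation: KE_max = hc/λ - φ

For λ₁ = 319.0 nm:
KE₁ = hc/λ₁ - φ = 3.8867 - 2.61 = 1.2767 eV

For λ₂ = 200.3 nm:
KE₂ = hc/λ₂ - φ = 6.1899 - 2.61 = 3.5799 eV

Change in KE:
ΔKE = KE₂ - KE₁ = 3.5799 - 1.2767 = 2.3033 eV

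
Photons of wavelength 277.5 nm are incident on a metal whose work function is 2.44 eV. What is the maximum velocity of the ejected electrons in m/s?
8.4460e+05 m/s

First, find the maximum kinetic energy:
E_photon = hc/λ = 4.4679 eV
KE_max = E_photon - φ = 4.4679 - 2.44 = 2.0279 eV

Convert to Joules: KE_max = 2.0279 × 1.602×10⁻¹⁹ J = 3.2491e-19 J

Then use KE = ½mv² to find velocity:
v = √(2·KE/m) = √(2 × 3.2491e-19 J / 9.109e-31 kg)
v = 8.4460e+05 m/s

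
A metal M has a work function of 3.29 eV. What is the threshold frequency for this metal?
7.9552e+14 Hz

The threshold frequency is when the photon energy equals the work function:
hf₀ = φ

Solving for f₀:
f₀ = φ/h = (3.29 eV × 1.602×10⁻¹⁹ J/eV) / (6.626×10⁻³⁴ J·s)
f₀ = 7.9552e+14 Hz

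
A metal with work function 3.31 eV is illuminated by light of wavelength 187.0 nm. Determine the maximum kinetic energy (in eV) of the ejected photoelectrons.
3.3202 eV

Using Einstein's photoelectric equation: KE_max = hf - φ = hc/λ - φ

First, calculate the photon energy:
E_photon = hc/λ = (6.626×10⁻³⁴ J·s)(3×10⁸ m/s) / (187.0×10⁻⁹ m)
E_photon = 6.6302 eV

Then, the maximum kinetic energy:
KE_max = E_photon - φ = 6.6302 eV - 3.31 eV = 3.3202 eV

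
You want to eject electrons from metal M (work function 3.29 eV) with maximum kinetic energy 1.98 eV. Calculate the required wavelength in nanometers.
235.26 nm

From Einstein's equation: KE_max = hc/λ - φ

Rearranging for λ:
hc/λ = KE_max + φ
λ = hc/(KE_max + φ)

Required photon energy:
E_photon = KE_max + φ = 1.98 + 3.29 = 5.27 eV

Required wavelength:
λ = hc/E_photon = (6.626×10⁻³⁴)(3×10⁸) / (5.27 × 1.602×10⁻¹⁹)
λ = 235.26 nm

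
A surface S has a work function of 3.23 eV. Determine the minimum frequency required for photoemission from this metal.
7.8101e+14 Hz

The threshold frequency is when the photon energy equals the work function:
hf₀ = φ

Solving for f₀:
f₀ = φ/h = (3.23 eV × 1.602×10⁻¹⁹ J/eV) / (6.626×10⁻³⁴ J·s)
f₀ = 7.8101e+14 Hz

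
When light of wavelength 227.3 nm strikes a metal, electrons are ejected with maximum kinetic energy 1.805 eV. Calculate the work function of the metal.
3.65 eV

From Einstein's photoelectric equation: KE_max = hf - φ = hc/λ - φ

Rearranging for φ:
φ = hc/λ - KE_max

Calculate photon energy:
E_photon = hc/λ = 5.4547 eV

Therefore:
φ = 5.4547 - 1.805 = 3.65 eV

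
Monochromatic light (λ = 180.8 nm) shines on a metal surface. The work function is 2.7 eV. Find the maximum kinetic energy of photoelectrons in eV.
4.1575 eV

Using Einstein's photoelectric equation: KE_max = hf - φ = hc/λ - φ

First, calculate the photon energy:
E_photon = hc/λ = (6.626×10⁻³⁴ J·s)(3×10⁸ m/s) / (180.8×10⁻⁹ m)
E_photon = 6.8575 eV

Then, the maximum kinetic energy:
KE_max = E_photon - φ = 6.8575 eV - 2.7 eV = 4.1575 eV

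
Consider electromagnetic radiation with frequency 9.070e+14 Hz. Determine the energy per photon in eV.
3.7511 eV

Using E = hf:

E = hf = (6.626×10⁻³⁴ J·s)(9.070e+14 Hz)
E = 3.7511 eV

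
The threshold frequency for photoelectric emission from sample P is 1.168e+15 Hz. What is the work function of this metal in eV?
4.83 eV

At the threshold frequency, photon energy equals work function:
φ = hf₀

Calculating:
φ = (6.626×10⁻³⁴ J·s)(1.168e+15 Hz)
φ = 4.83 eV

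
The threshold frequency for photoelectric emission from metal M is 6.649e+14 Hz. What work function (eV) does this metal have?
2.75 eV

At the threshold frequency, photon energy equals work function:
φ = hf₀

Calculating:
φ = (6.626×10⁻³⁴ J·s)(6.649e+14 Hz)
φ = 2.75 eV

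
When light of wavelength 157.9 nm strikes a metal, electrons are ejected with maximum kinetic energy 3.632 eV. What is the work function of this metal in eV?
4.22 eV

From Einstein's photoelectric equation: KE_max = hf - φ = hc/λ - φ

Rearranging for φ:
φ = hc/λ - KE_max

Calculate photon energy:
E_photon = hc/λ = 7.8521 eV

Therefore:
φ = 7.8521 - 3.632 = 4.22 eV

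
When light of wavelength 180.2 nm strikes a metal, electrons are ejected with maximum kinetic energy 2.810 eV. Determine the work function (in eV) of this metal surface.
4.07 eV

From Einstein's photoelectric equation: KE_max = hf - φ = hc/λ - φ

Rearranging for φ:
φ = hc/λ - KE_max

Calculate photon energy:
E_photon = hc/λ = 6.8804 eV

Therefore:
φ = 6.8804 - 2.810 = 4.07 eV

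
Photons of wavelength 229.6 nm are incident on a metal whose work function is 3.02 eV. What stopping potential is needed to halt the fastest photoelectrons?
2.3800 V

The stopping potential V_s satisfies: eV_s = KE_max

First, find KE_max using Einstein's equation:
E_photon = hc/λ = 5.4000 eV
KE_max = E_photon - φ = 5.4000 - 3.02 = 2.3800 eV

Since eV_s = KE_max:
V_s = KE_max/e = 2.3800 V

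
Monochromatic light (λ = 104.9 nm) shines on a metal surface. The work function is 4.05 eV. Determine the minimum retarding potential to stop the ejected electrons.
7.7693 V

The stopping potential V_s satisfies: eV_s = KE_max

First, find KE_max using Einstein's equation:
E_photon = hc/λ = 11.8193 eV
KE_max = E_photon - φ = 11.8193 - 4.05 = 7.7693 eV

Since eV_s = KE_max:
V_s = KE_max/e = 7.7693 V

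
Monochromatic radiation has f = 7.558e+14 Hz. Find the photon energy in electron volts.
3.1257 eV

Using E = hf:

E = hf = (6.626×10⁻³⁴ J·s)(7.558e+14 Hz)
E = 3.1257 eV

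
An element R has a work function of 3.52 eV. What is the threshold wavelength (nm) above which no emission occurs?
352.23 nm

The threshold wavelength is when the photon energy equals the work function:
hc/λ₀ = φ

Solving for λ₀:
λ₀ = hc/φ = (6.626×10⁻³⁴ J·s)(3×10⁸ m/s) / (3.52 eV × 1.602×10⁻¹⁹ J/eV)
λ₀ = 352.23 nm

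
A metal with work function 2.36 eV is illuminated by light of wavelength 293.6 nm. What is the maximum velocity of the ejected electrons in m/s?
8.0951e+05 m/s

First, find the maximum kinetic energy:
E_photon = hc/λ = 4.2229 eV
KE_max = E_photon - φ = 4.2229 - 2.36 = 1.8629 eV

Convert to Joules: KE_max = 1.8629 × 1.602×10⁻¹⁹ J = 2.9847e-19 J

Then use KE = ½mv² to find velocity:
v = √(2·KE/m) = √(2 × 2.9847e-19 J / 9.109e-31 kg)
v = 8.0951e+05 m/s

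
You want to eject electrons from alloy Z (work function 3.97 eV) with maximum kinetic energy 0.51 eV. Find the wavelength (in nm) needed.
276.75 nm

From Einstein's equation: KE_max = hc/λ - φ

Rearranging for λ:
hc/λ = KE_max + φ
λ = hc/(KE_max + φ)

Required photon energy:
E_photon = KE_max + φ = 0.51 + 3.97 = 4.48 eV

Required wavelength:
λ = hc/E_photon = (6.626×10⁻³⁴)(3×10⁸) / (4.48 × 1.602×10⁻¹⁹)
λ = 276.75 nm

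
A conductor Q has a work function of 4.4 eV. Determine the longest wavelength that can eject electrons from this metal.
281.78 nm

The threshold wavelength is when the photon energy equals the work function:
hc/λ₀ = φ

Solving for λ₀:
λ₀ = hc/φ = (6.626×10⁻³⁴ J·s)(3×10⁸ m/s) / (4.4 eV × 1.602×10⁻¹⁹ J/eV)
λ₀ = 281.78 nm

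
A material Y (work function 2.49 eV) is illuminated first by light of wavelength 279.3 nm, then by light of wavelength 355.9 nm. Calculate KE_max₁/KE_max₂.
1.9615

Using Einstein's equation: KE_max = hc/λ - φ

For λ₁ = 279.3 nm:
E₁ = hc/λ₁ = 4.4391 eV
KE₁ = E₁ - φ = 4.4391 - 2.49 = 1.9491 eV

For λ₂ = 355.9 nm:
E₂ = hc/λ₂ = 3.4837 eV
KE₂ = E₂ - φ = 3.4837 - 2.49 = 0.9937 eV

Ratio: KE₁/KE₂ = 1.9491/0.9937 = 1.9615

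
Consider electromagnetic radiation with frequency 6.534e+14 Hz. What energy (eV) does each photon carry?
2.7022 eV

Using E = hf:

E = hf = (6.626×10⁻³⁴ J·s)(6.534e+14 Hz)
E = 2.7022 eV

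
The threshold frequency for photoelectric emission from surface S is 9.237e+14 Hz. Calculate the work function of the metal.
3.82 eV

At the threshold frequency, photon energy equals work function:
φ = hf₀

Calculating:
φ = (6.626×10⁻³⁴ J·s)(9.237e+14 Hz)
φ = 3.82 eV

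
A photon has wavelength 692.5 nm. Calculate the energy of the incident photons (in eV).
1.7904 eV

Using E = hf = hc/λ:

E = hc/λ = (6.626×10⁻³⁴ J·s)(3×10⁸ m/s) / (692.5×10⁻⁹ m)
E = 1.7904 eV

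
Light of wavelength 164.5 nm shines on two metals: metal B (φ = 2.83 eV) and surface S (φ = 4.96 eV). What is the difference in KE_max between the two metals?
2.1300 eV

Using KE_max = hc/λ - φ for each metal:

Photon energy: E = hc/λ = 7.5370 eV

For metal B (φ₁ = 2.83 eV):
KE₁ = E - φ₁ = 7.5370 - 2.83 = 4.7070 eV

For surface S (φ₂ = 4.96 eV):
KE₂ = E - φ₂ = 7.5370 - 4.96 = 2.5770 eV

Difference:
ΔKE = KE₁ - KE₂ = 4.7070 - 2.5770 = 2.1300 eV

Note: The difference equals the difference in work functions: 4.96 - 2.83 = 2.13 eV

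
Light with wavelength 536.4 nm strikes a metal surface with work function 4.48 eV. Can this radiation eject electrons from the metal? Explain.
No

For photoemission, the photon energy must exceed the work function.

Photon energy: E = hc/λ = 2.3114 eV
Work function: φ = 4.48 eV

Since E_photon (2.3114 eV) < φ (4.48 eV), photoemission will NOT occur.
The threshold wavelength is λ₀ = hc/φ = 276.8 nm.
Since 536.4 nm > 276.8 nm, the photons lack sufficient energy.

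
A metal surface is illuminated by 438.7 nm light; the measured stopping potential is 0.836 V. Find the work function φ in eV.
1.99 eV

The stopping potential gives the maximum kinetic energy: KE_max = eV_s = 0.836 eV

From Einstein's photoelectric equation: KE_max = hc/λ - φ
Rearranging: φ = hc/λ - KE_max

Calculate photon energy:
E_photon = hc/λ = (6.626×10⁻³⁴ J·s)(3×10⁸ m/s) / (438.7×10⁻⁹ m) = 2.8262 eV

Therefore:
φ = 2.8262 - 0.836 = 1.99 eV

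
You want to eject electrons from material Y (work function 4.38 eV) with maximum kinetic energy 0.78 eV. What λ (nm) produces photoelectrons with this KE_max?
240.28 nm

From Einstein's equation: KE_max = hc/λ - φ

Rearranging for λ:
hc/λ = KE_max + φ
λ = hc/(KE_max + φ)

Required photon energy:
E_photon = KE_max + φ = 0.78 + 4.38 = 5.16 eV

Required wavelength:
λ = hc/E_photon = (6.626×10⁻³⁴)(3×10⁸) / (5.16 × 1.602×10⁻¹⁹)
λ = 240.28 nm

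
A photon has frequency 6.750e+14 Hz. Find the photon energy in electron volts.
2.7916 eV

Using E = hf:

E = hf = (6.626×10⁻³⁴ J·s)(6.750e+14 Hz)
E = 2.7916 eV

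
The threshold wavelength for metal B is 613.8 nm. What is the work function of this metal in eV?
2.02 eV

At the threshold wavelength, photon energy equals work function:
φ = hc/λ₀

Calculating:
φ = (6.626×10⁻³⁴ J·s)(3×10⁸ m/s) / (613.8×10⁻⁹ m)
φ = 2.02 eV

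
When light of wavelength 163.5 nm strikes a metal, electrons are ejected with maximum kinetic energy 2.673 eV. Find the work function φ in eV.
4.91 eV

From Einstein's photoelectric equation: KE_max = hf - φ = hc/λ - φ

Rearranging for φ:
φ = hc/λ - KE_max

Calculate photon energy:
E_photon = hc/λ = 7.5831 eV

Therefore:
φ = 7.5831 - 2.673 = 4.91 eV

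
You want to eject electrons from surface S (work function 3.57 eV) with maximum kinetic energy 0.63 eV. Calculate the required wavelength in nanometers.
295.20 nm

From Einstein's equation: KE_max = hc/λ - φ

Rearranging for λ:
hc/λ = KE_max + φ
λ = hc/(KE_max + φ)

Required photon energy:
E_photon = KE_max + φ = 0.63 + 3.57 = 4.20 eV

Required wavelength:
λ = hc/E_photon = (6.626×10⁻³⁴)(3×10⁸) / (4.20 × 1.602×10⁻¹⁹)
λ = 295.20 nm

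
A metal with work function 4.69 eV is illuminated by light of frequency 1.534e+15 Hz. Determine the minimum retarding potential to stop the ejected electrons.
1.6541 V

The stopping potential V_s satisfies: eV_s = KE_max

First, find KE_max using Einstein's equation:
E_photon = hf = (6.626×10⁻³⁴ J·s)(1.534e+15 Hz) = 6.3441 eV
KE_max = E_photon - φ = 6.3441 - 4.69 = 1.6541 eV

Since eV_s = KE_max:
V_s = KE_max/e = 1.6541 V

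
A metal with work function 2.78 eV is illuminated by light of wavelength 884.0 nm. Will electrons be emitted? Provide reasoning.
No

For photoemission, the photon energy must exceed the work function.

Photon energy: E = hc/λ = 1.4025 eV
Work function: φ = 2.78 eV

Since E_photon (1.4025 eV) < φ (2.78 eV), photoemission will NOT occur.
The threshold wavelength is λ₀ = hc/φ = 446.0 nm.
Since 884.0 nm > 446.0 nm, the photons lack sufficient energy.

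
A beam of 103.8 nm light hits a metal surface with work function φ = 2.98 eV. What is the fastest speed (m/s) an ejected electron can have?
1.7758e+06 m/s

First, find the maximum kinetic energy:
E_photon = hc/λ = 11.9445 eV
KE_max = E_photon - φ = 11.9445 - 2.98 = 8.9645 eV

Convert to Joules: KE_max = 8.9645 × 1.602×10⁻¹⁹ J = 1.4363e-18 J

Then use KE = ½mv² to find velocity:
v = √(2·KE/m) = √(2 × 1.4363e-18 J / 9.109e-31 kg)
v = 1.7758e+06 m/s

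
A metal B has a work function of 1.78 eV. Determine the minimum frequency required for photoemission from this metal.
4.3040e+14 Hz

The threshold frequency is when the photon energy equals the work function:
hf₀ = φ

Solving for f₀:
f₀ = φ/h = (1.78 eV × 1.602×10⁻¹⁹ J/eV) / (6.626×10⁻³⁴ J·s)
f₀ = 4.3040e+14 Hz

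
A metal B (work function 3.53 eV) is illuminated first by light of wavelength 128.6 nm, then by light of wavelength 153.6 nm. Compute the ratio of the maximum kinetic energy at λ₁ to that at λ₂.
1.3455

Using Einstein's equation: KE_max = hc/λ - φ

For λ₁ = 128.6 nm:
E₁ = hc/λ₁ = 9.6411 eV
KE₁ = E₁ - φ = 9.6411 - 3.53 = 6.1111 eV

For λ₂ = 153.6 nm:
E₂ = hc/λ₂ = 8.0719 eV
KE₂ = E₂ - φ = 8.0719 - 3.53 = 4.5419 eV

Ratio: KE₁/KE₂ = 6.1111/4.5419 = 1.3455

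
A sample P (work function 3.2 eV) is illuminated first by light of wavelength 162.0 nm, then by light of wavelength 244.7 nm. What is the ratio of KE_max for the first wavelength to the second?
2.3856

Using Einstein's equation: KE_max = hc/λ - φ

For λ₁ = 162.0 nm:
E₁ = hc/λ₁ = 7.6533 eV
KE₁ = E₁ - φ = 7.6533 - 3.2 = 4.4533 eV

For λ₂ = 244.7 nm:
E₂ = hc/λ₂ = 5.0668 eV
KE₂ = E₂ - φ = 5.0668 - 3.2 = 1.8668 eV

Ratio: KE₁/KE₂ = 4.4533/1.8668 = 2.3856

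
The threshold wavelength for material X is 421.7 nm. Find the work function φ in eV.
2.94 eV

At the threshold wavelength, photon energy equals work function:
φ = hc/λ₀

Calculating:
φ = (6.626×10⁻³⁴ J·s)(3×10⁸ m/s) / (421.7×10⁻⁹ m)
φ = 2.94 eV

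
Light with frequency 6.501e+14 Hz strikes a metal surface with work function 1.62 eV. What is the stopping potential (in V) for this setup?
1.0686 V

The stopping potential V_s satisfies: eV_s = KE_max

First, find KE_max using Einstein's equation:
E_photon = hf = (6.626×10⁻³⁴ J·s)(6.501e+14 Hz) = 2.6886 eV
KE_max = E_photon - φ = 2.6886 - 1.62 = 1.0686 eV

Since eV_s = KE_max:
V_s = KE_max/e = 1.0686 V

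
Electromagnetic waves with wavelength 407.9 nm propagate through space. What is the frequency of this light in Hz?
7.3497e+14 Hz

Using the wave equation: c = fλ

Solving for frequency:
f = c/λ = (3×10⁸ m/s) / (407.9×10⁻⁹ m)
f = 7.3497e+14 Hz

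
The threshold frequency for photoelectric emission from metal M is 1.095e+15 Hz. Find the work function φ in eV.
4.53 eV

At the threshold frequency, photon energy equals work function:
φ = hf₀

Calculating:
φ = (6.626×10⁻³⁴ J·s)(1.095e+15 Hz)
φ = 4.53 eV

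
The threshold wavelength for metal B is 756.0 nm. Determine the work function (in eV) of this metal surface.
1.64 eV

At the threshold wavelength, photon energy equals work function:
φ = hc/λ₀

Calculating:
φ = (6.626×10⁻³⁴ J·s)(3×10⁸ m/s) / (756.0×10⁻⁹ m)
φ = 1.64 eV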